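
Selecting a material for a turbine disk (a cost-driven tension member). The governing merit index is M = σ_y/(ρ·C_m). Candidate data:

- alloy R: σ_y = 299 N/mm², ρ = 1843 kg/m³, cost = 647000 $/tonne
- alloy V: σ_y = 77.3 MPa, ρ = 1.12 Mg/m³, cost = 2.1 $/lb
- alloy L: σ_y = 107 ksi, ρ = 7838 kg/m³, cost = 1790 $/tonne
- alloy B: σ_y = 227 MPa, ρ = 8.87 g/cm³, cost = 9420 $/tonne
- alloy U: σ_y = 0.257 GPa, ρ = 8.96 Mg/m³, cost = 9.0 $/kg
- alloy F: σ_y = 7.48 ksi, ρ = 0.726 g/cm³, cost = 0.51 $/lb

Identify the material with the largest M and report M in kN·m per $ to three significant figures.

After converting to SI:
  alloy R: σ_y = 299.0 MPa, ρ = 1843 kg/m³, cost = 647.0 $/kg
  alloy V: σ_y = 77.30 MPa, ρ = 1120 kg/m³, cost = 4.630 $/kg
  alloy L: σ_y = 737.7 MPa, ρ = 7838 kg/m³, cost = 1.790 $/kg
  alloy B: σ_y = 227.0 MPa, ρ = 8870 kg/m³, cost = 9.420 $/kg
  alloy U: σ_y = 257.0 MPa, ρ = 8960 kg/m³, cost = 9.000 $/kg
  alloy F: σ_y = 51.57 MPa, ρ = 726.0 kg/m³, cost = 1.124 $/kg
  alloy F: M = 63.2 kN·m per $
  alloy L: M = 52.6 kN·m per $
  alloy V: M = 14.9 kN·m per $
  alloy U: M = 3.19 kN·m per $
  alloy B: M = 2.72 kN·m per $
  alloy R: M = 0.251 kN·m per $
Alloy F ranks first.

alloy F, M = 63.2 kN·m per $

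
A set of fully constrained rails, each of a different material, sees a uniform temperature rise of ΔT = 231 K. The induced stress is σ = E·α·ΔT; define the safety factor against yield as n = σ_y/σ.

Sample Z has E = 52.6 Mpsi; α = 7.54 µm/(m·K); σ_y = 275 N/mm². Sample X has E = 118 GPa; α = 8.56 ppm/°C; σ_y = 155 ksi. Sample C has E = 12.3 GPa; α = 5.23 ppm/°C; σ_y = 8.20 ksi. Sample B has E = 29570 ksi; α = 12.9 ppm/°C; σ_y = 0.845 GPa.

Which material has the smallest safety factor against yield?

Per material, after unit conversion:
  sample Z: E = 362.7, α = 7.54, σ_y = 275.0 → σ = 632 MPa, n = 0.435
  sample X: E = 118.0, α = 8.56, σ_y = 1069 → σ = 233 MPa, n = 4.58
  sample C: E = 12.30, α = 5.23, σ_y = 56.54 → σ = 14.9 MPa, n = 3.80
  sample B: E = 203.9, α = 12.9, σ_y = 845.0 → σ = 608 MPa, n = 1.39
The minimum is sample Z at n = 0.435.

sample Z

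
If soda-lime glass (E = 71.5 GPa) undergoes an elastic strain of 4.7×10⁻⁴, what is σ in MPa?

σ = E·ε = 71500 MPa × 4.7×10⁻⁴ = 33.6 MPa.

33.6 MPa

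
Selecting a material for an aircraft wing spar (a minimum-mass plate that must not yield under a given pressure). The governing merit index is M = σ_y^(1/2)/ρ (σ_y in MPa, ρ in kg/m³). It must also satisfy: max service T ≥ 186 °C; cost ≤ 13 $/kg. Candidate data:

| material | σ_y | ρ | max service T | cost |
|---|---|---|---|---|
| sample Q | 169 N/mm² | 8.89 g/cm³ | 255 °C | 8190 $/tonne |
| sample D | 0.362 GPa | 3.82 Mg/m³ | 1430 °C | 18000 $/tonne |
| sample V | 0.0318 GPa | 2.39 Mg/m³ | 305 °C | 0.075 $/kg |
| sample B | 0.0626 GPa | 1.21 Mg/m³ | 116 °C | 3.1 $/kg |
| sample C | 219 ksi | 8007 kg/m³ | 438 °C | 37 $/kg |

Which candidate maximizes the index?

sample V

Screen on constraints: max service T ≥ 186 °C; cost ≤ 13 $/kg. Survivors: sample Q, sample V.
Putting every candidate on a common basis:
  sample Q: σ_y = 169.0 MPa, ρ = 8890 kg/m³
  sample V: σ_y = 31.80 MPa, ρ = 2390 kg/m³
  sample V: M = 2.36×10⁻³
  sample Q: M = 1.46×10⁻³
Sample V has the largest M.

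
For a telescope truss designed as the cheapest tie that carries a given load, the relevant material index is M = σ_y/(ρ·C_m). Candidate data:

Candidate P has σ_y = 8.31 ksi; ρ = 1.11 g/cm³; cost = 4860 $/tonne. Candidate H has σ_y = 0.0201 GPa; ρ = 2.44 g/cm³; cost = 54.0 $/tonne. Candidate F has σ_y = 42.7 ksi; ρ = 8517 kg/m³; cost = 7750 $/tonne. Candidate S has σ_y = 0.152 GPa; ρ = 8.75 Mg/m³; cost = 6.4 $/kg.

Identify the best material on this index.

candidate H

Convert each candidate to consistent units, then evaluate M:
  candidate P: σ_y = 57.30 MPa, ρ = 1110 kg/m³, cost = 4.860 $/kg
  candidate H: σ_y = 20.10 MPa, ρ = 2440 kg/m³, cost = 0.05400 $/kg
  candidate F: σ_y = 294.4 MPa, ρ = 8517 kg/m³, cost = 7.750 $/kg
  candidate S: σ_y = 152.0 MPa, ρ = 8750 kg/m³, cost = 6.400 $/kg
  candidate H: M = 153 kN·m per $
  candidate P: M = 10.6 kN·m per $
  candidate F: M = 4.46 kN·m per $
  candidate S: M = 2.71 kN·m per $
Candidate H has the largest M.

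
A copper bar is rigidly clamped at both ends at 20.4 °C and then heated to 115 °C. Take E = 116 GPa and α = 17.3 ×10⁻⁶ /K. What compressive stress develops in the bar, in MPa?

ΔT = 94.60 K. Constrained thermal stress σ = E·α·ΔT = 116.0×10³ MPa × 17.3×10⁻⁶ × 94.60 = 190 MPa (compressive).

190 MPa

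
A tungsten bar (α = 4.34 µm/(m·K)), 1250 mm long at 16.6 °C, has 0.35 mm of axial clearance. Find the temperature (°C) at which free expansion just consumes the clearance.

81.1 °C

α·L₀·ΔT = 0.35 mm ⇒ ΔT = 0.35 / (4.34×10⁻⁶ × 1250.0) = 64.52 K.
T = 16.6 + 64.52 = 81.12 °C.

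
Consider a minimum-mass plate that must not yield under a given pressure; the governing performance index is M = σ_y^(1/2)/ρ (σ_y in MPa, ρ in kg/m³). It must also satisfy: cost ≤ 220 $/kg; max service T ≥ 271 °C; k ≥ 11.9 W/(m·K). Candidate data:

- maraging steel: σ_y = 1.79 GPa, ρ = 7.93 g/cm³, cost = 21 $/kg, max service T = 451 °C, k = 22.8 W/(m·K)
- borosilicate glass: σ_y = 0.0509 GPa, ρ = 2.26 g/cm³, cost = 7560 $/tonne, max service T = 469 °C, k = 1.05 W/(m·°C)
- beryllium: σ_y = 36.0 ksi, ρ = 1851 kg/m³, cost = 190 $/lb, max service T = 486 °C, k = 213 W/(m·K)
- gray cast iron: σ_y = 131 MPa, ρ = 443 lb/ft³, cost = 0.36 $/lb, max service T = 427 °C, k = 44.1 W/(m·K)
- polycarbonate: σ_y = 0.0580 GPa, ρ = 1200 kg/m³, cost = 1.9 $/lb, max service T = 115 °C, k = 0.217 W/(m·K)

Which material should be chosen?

Screen on constraints: cost ≤ 220 $/kg; max service T ≥ 271 °C; k ≥ 11.9 W/(m·K). Survivors: maraging steel, gray cast iron.
Putting every candidate on a common basis:
  maraging steel: σ_y = 1790 MPa, ρ = 7930 kg/m³
  gray cast iron: σ_y = 131.0 MPa, ρ = 7096 kg/m³
  maraging steel: M = 5.34×10⁻³
  gray cast iron: M = 1.61×10⁻³
Maraging steel has the largest M.

maraging steel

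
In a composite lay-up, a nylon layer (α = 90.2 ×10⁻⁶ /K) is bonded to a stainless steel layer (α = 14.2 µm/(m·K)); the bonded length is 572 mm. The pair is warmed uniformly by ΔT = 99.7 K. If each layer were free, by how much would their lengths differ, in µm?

Δα = |90.2 − 14.2|×10⁻⁶/K = 76.0×10⁻⁶/K.
ΔL_mismatch = Δα·L·ΔT = 76.0×10⁻⁶ × 572.0 mm × 99.7 K = 4330 µm.

4330 µm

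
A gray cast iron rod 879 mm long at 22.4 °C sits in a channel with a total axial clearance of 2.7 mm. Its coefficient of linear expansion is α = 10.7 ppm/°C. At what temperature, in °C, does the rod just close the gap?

α·L₀·ΔT = 2.7 mm ⇒ ΔT = 2.7 / (10.7×10⁻⁶ × 879.0) = 287.1 K.
T = 22.4 + 287.1 = 309.5 °C.

309 °C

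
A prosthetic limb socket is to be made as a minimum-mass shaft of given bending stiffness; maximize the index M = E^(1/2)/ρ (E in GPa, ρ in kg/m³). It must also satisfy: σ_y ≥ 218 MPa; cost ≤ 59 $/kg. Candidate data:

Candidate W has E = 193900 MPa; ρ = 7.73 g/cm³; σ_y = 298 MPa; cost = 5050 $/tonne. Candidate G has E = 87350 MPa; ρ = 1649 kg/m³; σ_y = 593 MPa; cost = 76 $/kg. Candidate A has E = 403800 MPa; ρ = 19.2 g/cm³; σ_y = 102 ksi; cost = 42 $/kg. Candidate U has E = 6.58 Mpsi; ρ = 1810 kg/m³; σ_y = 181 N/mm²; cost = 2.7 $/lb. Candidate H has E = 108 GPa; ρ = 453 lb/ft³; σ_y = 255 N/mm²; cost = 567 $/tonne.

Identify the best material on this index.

Screen on constraints: σ_y ≥ 218 MPa; cost ≤ 59 $/kg. Survivors: candidate W, candidate A, candidate H.
After converting to SI:
  candidate W: E = 193.9 GPa, ρ = 7730 kg/m³
  candidate A: E = 403.8 GPa, ρ = 19200 kg/m³
  candidate H: E = 108.0 GPa, ρ = 7256 kg/m³
  candidate W: M = 1.80×10⁻³
  candidate H: M = 1.43×10⁻³
  candidate A: M = 1.05×10⁻³
Candidate W has the largest M.

candidate W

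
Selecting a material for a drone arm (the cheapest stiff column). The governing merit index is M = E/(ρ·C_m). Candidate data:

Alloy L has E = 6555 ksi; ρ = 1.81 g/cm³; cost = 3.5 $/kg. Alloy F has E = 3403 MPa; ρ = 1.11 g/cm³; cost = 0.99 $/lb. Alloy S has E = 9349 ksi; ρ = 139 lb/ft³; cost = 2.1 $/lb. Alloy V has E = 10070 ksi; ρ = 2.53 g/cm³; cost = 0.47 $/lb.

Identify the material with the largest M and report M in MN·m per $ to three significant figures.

alloy V, M = 26.5 MN·m per $

Putting every candidate on a common basis:
  alloy L: E = 45.20 GPa, ρ = 1810 kg/m³, cost = 3.500 $/kg
  alloy F: E = 3.403 GPa, ρ = 1110 kg/m³, cost = 2.183 $/kg
  alloy S: E = 64.46 GPa, ρ = 2227 kg/m³, cost = 4.630 $/kg
  alloy V: E = 69.43 GPa, ρ = 2530 kg/m³, cost = 1.036 $/kg
  alloy V: M = 26.5 MN·m per $
  alloy L: M = 7.13 MN·m per $
  alloy S: M = 6.25 MN·m per $
  alloy F: M = 1.40 MN·m per $
Alloy V ranks first.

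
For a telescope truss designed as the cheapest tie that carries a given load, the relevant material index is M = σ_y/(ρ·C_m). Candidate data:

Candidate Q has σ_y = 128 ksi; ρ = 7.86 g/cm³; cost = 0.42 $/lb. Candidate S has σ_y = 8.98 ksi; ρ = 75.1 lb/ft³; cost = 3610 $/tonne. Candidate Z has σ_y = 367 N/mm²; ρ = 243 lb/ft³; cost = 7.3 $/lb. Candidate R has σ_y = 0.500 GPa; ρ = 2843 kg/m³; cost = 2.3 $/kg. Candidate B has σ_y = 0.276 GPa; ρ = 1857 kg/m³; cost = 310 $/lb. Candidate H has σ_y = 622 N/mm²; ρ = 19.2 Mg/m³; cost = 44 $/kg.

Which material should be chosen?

Putting every candidate on a common basis:
  candidate Q: σ_y = 882.5 MPa, ρ = 7860 kg/m³, cost = 0.9259 $/kg
  candidate S: σ_y = 61.91 MPa, ρ = 1203 kg/m³, cost = 3.610 $/kg
  candidate Z: σ_y = 367.0 MPa, ρ = 3892 kg/m³, cost = 16.09 $/kg
  candidate R: σ_y = 500.0 MPa, ρ = 2843 kg/m³, cost = 2.300 $/kg
  candidate B: σ_y = 276.0 MPa, ρ = 1857 kg/m³, cost = 683.4 $/kg
  candidate H: σ_y = 622.0 MPa, ρ = 19200 kg/m³, cost = 44.00 $/kg
  candidate Q: M = 121 kN·m per $
  candidate R: M = 76.5 kN·m per $
  candidate S: M = 14.3 kN·m per $
  candidate Z: M = 5.86 kN·m per $
  candidate H: M = 0.736 kN·m per $
  candidate B: M = 0.217 kN·m per $
Candidate Q has the largest M.

candidate Q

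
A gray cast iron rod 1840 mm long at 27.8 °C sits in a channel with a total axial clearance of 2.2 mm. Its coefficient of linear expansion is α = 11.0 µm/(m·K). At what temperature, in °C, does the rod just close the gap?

α·L₀·ΔT = 2.2 mm ⇒ ΔT = 2.2 / (11.0×10⁻⁶ × 1840.0) = 108.7 K.
T = 27.8 + 108.7 = 136.5 °C.

136 °C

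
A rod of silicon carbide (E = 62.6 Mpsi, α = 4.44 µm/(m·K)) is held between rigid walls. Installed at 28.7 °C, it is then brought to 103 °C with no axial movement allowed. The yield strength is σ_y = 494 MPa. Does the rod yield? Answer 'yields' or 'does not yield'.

E = 62.6 Mpsi = 431.6 GPa.
ΔT = 74.30 K. Constrained thermal stress σ = E·α·ΔT = 431.6×10³ MPa × 4.44×10⁻⁶ × 74.30 = 142 MPa (compressive).
Compare to σ_y = 494 MPa: σ < σ_y, so it does not yield.

does not yield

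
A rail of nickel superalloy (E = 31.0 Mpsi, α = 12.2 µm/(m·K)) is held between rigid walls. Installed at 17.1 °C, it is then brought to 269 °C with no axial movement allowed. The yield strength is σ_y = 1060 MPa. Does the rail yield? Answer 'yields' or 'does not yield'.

does not yield

E = 31.0 Mpsi = 213.7 GPa.
ΔT = 251.9 K. Constrained thermal stress σ = E·α·ΔT = 213.7×10³ MPa × 12.2×10⁻⁶ × 251.9 = 657 MPa (compressive).
Compare to σ_y = 1060 MPa: σ < σ_y, so it does not yield.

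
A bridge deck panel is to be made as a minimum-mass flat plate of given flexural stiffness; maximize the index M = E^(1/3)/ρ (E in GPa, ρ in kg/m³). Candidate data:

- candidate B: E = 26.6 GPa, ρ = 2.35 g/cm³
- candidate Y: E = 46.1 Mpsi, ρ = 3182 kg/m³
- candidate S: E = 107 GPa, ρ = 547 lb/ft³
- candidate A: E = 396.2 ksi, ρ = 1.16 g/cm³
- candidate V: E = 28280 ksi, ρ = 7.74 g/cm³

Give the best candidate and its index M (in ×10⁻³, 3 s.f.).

candidate Y, M = 2.14×10⁻³

Normalizing units and computing the index:
  candidate B: E = 26.60 GPa, ρ = 2350 kg/m³
  candidate Y: E = 317.8 GPa, ρ = 3182 kg/m³
  candidate S: E = 107.0 GPa, ρ = 8762 kg/m³
  candidate A: E = 2.732 GPa, ρ = 1160 kg/m³
  candidate V: E = 195.0 GPa, ρ = 7740 kg/m³
  candidate Y: M = 2.14×10⁻³
  candidate B: M = 1.27×10⁻³
  candidate A: M = 1.21×10⁻³
  candidate V: M = 0.749×10⁻³
  candidate S: M = 0.542×10⁻³
Candidate Y ranks first.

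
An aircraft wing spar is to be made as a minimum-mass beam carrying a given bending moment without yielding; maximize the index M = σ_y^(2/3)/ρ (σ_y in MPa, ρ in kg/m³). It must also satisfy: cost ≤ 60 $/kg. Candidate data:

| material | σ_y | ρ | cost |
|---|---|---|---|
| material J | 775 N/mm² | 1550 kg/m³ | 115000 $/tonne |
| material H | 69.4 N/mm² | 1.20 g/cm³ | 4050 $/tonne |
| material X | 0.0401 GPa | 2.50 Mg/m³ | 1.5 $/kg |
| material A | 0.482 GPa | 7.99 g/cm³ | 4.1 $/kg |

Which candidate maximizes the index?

material H

Screen on constraints: cost ≤ 60 $/kg. Survivors: material H, material X, material A.
After converting to SI:
  material H: σ_y = 69.40 MPa, ρ = 1200 kg/m³
  material X: σ_y = 40.10 MPa, ρ = 2500 kg/m³
  material A: σ_y = 482.0 MPa, ρ = 7990 kg/m³
  material H: M = 14.1×10⁻³
  material A: M = 7.69×10⁻³
  material X: M = 4.69×10⁻³
Material H has the largest M.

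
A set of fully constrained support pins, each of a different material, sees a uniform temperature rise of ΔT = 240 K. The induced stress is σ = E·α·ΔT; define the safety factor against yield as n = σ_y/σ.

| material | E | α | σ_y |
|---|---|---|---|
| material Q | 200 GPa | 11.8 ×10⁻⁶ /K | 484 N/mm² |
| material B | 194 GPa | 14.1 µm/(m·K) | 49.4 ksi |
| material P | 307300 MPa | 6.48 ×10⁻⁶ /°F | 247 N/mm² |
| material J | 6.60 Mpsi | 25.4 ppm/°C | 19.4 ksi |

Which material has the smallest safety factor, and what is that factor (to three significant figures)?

Converting E to GPa, α to ×10⁻⁶/K, σ_y to MPa, then σ and n for each:
  material Q: E = 200.0, α = 11.8, σ_y = 484.0 → σ = 566 MPa, n = 0.855
  material B: E = 194.0, α = 14.1, σ_y = 340.6 → σ = 656 MPa, n = 0.519
  material P: E = 307.3, α = 11.7, σ_y = 247.0 → σ = 860 MPa, n = 0.287
  material J: E = 45.51, α = 25.4, σ_y = 133.8 → σ = 277 MPa, n = 0.482
Material P has the lowest safety factor, n = 0.287.

material P, n = 0.287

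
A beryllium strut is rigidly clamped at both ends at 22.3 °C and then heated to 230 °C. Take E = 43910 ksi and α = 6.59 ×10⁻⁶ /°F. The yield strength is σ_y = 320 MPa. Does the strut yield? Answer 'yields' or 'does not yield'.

yields

E = 43910 ksi = 302.7 GPa.
α = 6.59×10⁻⁶/°F × 9/5 = 11.9×10⁻⁶/K.
ΔT = 207.7 K. Constrained thermal stress σ = E·α·ΔT = 302.7×10³ MPa × 11.9×10⁻⁶ × 207.7 = 746 MPa (compressive).
Compare to σ_y = 320 MPa: σ ≥ σ_y, so it yields.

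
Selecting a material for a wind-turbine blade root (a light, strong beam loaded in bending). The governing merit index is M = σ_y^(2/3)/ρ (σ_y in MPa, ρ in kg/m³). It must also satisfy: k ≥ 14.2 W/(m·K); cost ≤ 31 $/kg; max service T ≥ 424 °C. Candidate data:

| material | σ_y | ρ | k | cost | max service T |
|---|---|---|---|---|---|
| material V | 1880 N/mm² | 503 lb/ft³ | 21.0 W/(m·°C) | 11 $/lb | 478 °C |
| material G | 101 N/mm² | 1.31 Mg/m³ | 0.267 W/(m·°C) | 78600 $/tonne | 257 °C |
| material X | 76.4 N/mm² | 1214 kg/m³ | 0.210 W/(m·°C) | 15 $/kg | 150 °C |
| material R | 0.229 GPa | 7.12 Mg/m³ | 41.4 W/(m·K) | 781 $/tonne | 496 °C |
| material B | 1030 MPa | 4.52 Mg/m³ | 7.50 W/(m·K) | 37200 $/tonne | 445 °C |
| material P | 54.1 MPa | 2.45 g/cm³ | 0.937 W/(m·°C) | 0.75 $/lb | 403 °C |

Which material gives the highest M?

Screen on constraints: k ≥ 14.2 W/(m·K); cost ≤ 31 $/kg; max service T ≥ 424 °C. Survivors: material V, material R.
Putting every candidate on a common basis:
  material V: σ_y = 1880 MPa, ρ = 8057 kg/m³
  material R: σ_y = 229.0 MPa, ρ = 7120 kg/m³
  material V: M = 18.9×10⁻³
  material R: M = 5.26×10⁻³
Material V ranks first.

material V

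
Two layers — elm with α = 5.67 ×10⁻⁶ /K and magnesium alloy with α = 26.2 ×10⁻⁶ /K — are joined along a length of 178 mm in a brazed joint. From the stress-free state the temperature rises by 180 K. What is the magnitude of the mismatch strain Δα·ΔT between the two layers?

Δα = |5.67 − 26.2|×10⁻⁶/K = 20.5×10⁻⁶/K.
Mismatch strain = Δα·ΔT = 20.5×10⁻⁶ × 180.0 = 3.70×10⁻³.

3.70×10⁻³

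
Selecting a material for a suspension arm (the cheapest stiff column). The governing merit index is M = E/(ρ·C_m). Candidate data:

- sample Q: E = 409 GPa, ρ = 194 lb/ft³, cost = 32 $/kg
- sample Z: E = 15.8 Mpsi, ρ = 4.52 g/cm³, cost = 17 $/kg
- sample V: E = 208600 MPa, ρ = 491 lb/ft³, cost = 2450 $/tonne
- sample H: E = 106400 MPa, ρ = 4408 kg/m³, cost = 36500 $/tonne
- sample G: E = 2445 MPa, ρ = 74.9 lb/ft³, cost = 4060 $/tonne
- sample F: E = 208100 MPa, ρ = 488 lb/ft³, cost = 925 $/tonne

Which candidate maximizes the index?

Putting every candidate on a common basis:
  sample Q: E = 409.0 GPa, ρ = 3108 kg/m³, cost = 32.00 $/kg
  sample Z: E = 108.9 GPa, ρ = 4520 kg/m³, cost = 17.00 $/kg
  sample V: E = 208.6 GPa, ρ = 7865 kg/m³, cost = 2.450 $/kg
  sample H: E = 106.4 GPa, ρ = 4408 kg/m³, cost = 36.50 $/kg
  sample G: E = 2.445 GPa, ρ = 1200 kg/m³, cost = 4.060 $/kg
  sample F: E = 208.1 GPa, ρ = 7817 kg/m³, cost = 0.9250 $/kg
  sample F: M = 28.8 MN·m per $
  sample V: M = 10.8 MN·m per $
  sample Q: M = 4.11 MN·m per $
  sample Z: M = 1.42 MN·m per $
  sample H: M = 0.661 MN·m per $
  sample G: M = 0.502 MN·m per $
Highest index: sample F.

sample F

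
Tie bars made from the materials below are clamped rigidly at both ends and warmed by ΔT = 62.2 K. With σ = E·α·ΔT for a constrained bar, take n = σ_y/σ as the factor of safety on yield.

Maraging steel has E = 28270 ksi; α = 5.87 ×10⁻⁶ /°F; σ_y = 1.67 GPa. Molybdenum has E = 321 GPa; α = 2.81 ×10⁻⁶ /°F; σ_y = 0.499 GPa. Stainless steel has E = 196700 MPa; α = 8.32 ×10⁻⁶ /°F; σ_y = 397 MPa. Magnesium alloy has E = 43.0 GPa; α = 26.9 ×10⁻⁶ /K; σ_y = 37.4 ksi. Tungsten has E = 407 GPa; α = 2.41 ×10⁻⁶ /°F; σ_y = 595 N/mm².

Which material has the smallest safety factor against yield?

Per material, after unit conversion:
  maraging steel: E = 194.9, α = 10.6, σ_y = 1670 → σ = 128 MPa, n = 13.0
  molybdenum: E = 321.0, α = 5.06, σ_y = 499.0 → σ = 101 MPa, n = 4.94
  stainless steel: E = 196.7, α = 15.0, σ_y = 397.0 → σ = 183 MPa, n = 2.17
  magnesium alloy: E = 43.00, α = 26.9, σ_y = 257.9 → σ = 71.9 MPa, n = 3.58
  tungsten: E = 407.0, α = 4.34, σ_y = 595.0 → σ = 110 MPa, n = 5.42
The minimum is stainless steel at n = 2.17.

stainless steel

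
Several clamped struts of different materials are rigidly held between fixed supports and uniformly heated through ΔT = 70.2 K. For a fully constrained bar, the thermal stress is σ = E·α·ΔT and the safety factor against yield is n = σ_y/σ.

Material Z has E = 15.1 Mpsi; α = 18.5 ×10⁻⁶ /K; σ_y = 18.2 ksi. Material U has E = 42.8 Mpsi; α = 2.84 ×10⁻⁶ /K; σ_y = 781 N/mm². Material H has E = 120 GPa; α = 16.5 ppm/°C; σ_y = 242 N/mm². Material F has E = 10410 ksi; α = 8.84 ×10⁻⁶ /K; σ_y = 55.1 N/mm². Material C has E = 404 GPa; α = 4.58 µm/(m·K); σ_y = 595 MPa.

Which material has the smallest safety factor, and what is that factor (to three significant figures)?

Converting E to GPa, α to ×10⁻⁶/K, σ_y to MPa, then σ and n for each:
  material Z: E = 104.1, α = 18.5, σ_y = 125.5 → σ = 135 MPa, n = 0.928
  material U: E = 295.1, α = 2.84, σ_y = 781.0 → σ = 58.8 MPa, n = 13.3
  material H: E = 120.0, α = 16.5, σ_y = 242.0 → σ = 139 MPa, n = 1.74
  material F: E = 71.77, α = 8.84, σ_y = 55.10 → σ = 44.5 MPa, n = 1.24
  material C: E = 404.0, α = 4.58, σ_y = 595.0 → σ = 130 MPa, n = 4.58
Material Z has the lowest safety factor, n = 0.928.

material Z, n = 0.928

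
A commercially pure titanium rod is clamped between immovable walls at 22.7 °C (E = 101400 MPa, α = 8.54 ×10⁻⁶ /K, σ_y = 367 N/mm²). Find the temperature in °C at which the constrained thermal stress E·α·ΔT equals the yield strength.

447 °C

E = 101400 MPa = 101.4 GPa.
σ_y = 367 N/mm² = 367.0 MPa.
E·α·ΔT = 367.0 MPa ⇒ ΔT = 367.0 / (101.4×10³ × 8.54×10⁻⁶) = 423.8 K.
T = 22.7 + 423.8 = 446.5 °C.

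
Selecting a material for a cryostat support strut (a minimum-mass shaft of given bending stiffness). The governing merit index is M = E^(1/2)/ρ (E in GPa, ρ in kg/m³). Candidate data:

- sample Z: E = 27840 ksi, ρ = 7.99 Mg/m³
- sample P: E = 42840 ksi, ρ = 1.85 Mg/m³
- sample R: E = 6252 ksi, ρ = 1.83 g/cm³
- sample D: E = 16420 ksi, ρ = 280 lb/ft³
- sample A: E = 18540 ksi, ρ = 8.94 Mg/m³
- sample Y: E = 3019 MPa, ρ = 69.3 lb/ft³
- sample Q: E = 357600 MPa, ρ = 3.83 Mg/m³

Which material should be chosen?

sample P

Normalizing units and computing the index:
  sample Z: E = 192.0 GPa, ρ = 7990 kg/m³
  sample P: E = 295.4 GPa, ρ = 1850 kg/m³
  sample R: E = 43.11 GPa, ρ = 1830 kg/m³
  sample D: E = 113.2 GPa, ρ = 4485 kg/m³
  sample A: E = 127.8 GPa, ρ = 8940 kg/m³
  sample Y: E = 3.019 GPa, ρ = 1110 kg/m³
  sample Q: E = 357.6 GPa, ρ = 3830 kg/m³
  sample P: M = 9.29×10⁻³
  sample Q: M = 4.94×10⁻³
  sample R: M = 3.59×10⁻³
  sample D: M = 2.37×10⁻³
  sample Z: M = 1.73×10⁻³
  sample Y: M = 1.57×10⁻³
  sample A: M = 1.26×10⁻³
Sample P ranks first.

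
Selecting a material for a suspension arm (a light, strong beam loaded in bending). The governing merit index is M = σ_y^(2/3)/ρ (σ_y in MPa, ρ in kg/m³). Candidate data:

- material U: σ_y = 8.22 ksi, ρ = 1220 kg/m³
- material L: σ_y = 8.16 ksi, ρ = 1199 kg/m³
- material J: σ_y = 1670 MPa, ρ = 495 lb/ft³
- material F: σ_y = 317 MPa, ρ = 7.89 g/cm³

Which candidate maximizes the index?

After converting to SI:
  material U: σ_y = 56.67 MPa, ρ = 1220 kg/m³
  material L: σ_y = 56.26 MPa, ρ = 1199 kg/m³
  material J: σ_y = 1670 MPa, ρ = 7929 kg/m³
  material F: σ_y = 317.0 MPa, ρ = 7890 kg/m³
  material J: M = 17.8×10⁻³
  material L: M = 12.2×10⁻³
  material U: M = 12.1×10⁻³
  material F: M = 5.89×10⁻³
Material J has the largest M.

material J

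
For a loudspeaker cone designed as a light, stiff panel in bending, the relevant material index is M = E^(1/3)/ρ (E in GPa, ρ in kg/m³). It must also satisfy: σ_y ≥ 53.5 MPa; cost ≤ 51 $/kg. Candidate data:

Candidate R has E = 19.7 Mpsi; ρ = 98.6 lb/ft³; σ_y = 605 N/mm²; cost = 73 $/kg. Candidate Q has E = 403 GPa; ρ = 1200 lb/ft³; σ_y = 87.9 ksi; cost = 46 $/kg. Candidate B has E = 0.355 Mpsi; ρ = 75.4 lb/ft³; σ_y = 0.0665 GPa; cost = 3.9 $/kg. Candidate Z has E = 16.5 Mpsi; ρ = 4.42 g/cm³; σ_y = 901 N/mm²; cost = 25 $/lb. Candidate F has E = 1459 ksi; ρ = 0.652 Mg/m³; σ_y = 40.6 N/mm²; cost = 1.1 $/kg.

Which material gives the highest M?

Screen on constraints: σ_y ≥ 53.5 MPa; cost ≤ 51 $/kg. Survivors: candidate Q, candidate B.
Convert each candidate to consistent units, then evaluate M:
  candidate Q: E = 403.0 GPa, ρ = 19220 kg/m³
  candidate B: E = 2.448 GPa, ρ = 1208 kg/m³
  candidate B: M = 1.12×10⁻³
  candidate Q: M = 0.384×10⁻³
Highest index: candidate B.

candidate B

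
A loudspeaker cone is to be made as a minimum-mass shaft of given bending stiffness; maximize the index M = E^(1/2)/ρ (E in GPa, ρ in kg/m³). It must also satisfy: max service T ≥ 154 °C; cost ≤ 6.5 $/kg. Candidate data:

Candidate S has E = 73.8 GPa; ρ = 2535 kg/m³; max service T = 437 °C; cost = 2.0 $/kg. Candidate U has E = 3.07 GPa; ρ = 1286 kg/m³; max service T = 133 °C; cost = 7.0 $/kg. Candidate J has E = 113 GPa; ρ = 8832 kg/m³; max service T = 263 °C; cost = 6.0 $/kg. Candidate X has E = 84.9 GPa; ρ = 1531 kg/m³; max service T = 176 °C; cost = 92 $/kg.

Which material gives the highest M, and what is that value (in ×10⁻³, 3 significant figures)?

candidate S, M = 3.39×10⁻³

Screen on constraints: max service T ≥ 154 °C; cost ≤ 6.5 $/kg. Survivors: candidate S, candidate J.
Computing M directly (units already consistent):
  candidate S: M = 3.39×10⁻³
  candidate J: M = 1.20×10⁻³
Highest index: candidate S.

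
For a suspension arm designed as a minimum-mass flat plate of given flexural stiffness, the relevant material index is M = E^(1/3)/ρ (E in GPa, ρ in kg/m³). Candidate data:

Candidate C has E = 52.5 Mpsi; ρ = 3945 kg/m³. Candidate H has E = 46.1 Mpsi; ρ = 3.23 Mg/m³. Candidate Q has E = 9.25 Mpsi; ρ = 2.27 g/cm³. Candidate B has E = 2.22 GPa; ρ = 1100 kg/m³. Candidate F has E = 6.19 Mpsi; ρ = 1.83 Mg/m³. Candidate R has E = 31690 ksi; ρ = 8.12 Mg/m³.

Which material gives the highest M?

candidate H

Convert each candidate to consistent units, then evaluate M:
  candidate C: E = 362.0 GPa, ρ = 3945 kg/m³
  candidate H: E = 317.8 GPa, ρ = 3230 kg/m³
  candidate Q: E = 63.78 GPa, ρ = 2270 kg/m³
  candidate B: E = 2.220 GPa, ρ = 1100 kg/m³
  candidate F: E = 42.68 GPa, ρ = 1830 kg/m³
  candidate R: E = 218.5 GPa, ρ = 8120 kg/m³
  candidate H: M = 2.11×10⁻³
  candidate F: M = 1.91×10⁻³
  candidate C: M = 1.81×10⁻³
  candidate Q: M = 1.76×10⁻³
  candidate B: M = 1.19×10⁻³
  candidate R: M = 0.742×10⁻³
Candidate H has the largest M.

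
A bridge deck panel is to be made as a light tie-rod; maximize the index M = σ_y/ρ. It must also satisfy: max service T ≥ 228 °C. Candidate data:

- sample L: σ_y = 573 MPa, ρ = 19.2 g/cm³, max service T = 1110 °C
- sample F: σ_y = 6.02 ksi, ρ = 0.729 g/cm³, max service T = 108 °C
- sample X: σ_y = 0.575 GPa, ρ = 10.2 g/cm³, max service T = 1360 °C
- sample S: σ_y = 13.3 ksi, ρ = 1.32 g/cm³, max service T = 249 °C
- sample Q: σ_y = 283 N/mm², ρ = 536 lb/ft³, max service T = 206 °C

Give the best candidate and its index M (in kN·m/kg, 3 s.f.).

sample S, M = 69.5 kN·m/kg

Screen on constraints: max service T ≥ 228 °C. Survivors: sample L, sample X, sample S.
After converting to SI:
  sample L: σ_y = 573.0 MPa, ρ = 19200 kg/m³
  sample X: σ_y = 575.0 MPa, ρ = 10200 kg/m³
  sample S: σ_y = 91.70 MPa, ρ = 1320 kg/m³
  sample S: M = 69.5 kN·m/kg
  sample X: M = 56.4 kN·m/kg
  sample L: M = 29.8 kN·m/kg
Sample S has the largest M.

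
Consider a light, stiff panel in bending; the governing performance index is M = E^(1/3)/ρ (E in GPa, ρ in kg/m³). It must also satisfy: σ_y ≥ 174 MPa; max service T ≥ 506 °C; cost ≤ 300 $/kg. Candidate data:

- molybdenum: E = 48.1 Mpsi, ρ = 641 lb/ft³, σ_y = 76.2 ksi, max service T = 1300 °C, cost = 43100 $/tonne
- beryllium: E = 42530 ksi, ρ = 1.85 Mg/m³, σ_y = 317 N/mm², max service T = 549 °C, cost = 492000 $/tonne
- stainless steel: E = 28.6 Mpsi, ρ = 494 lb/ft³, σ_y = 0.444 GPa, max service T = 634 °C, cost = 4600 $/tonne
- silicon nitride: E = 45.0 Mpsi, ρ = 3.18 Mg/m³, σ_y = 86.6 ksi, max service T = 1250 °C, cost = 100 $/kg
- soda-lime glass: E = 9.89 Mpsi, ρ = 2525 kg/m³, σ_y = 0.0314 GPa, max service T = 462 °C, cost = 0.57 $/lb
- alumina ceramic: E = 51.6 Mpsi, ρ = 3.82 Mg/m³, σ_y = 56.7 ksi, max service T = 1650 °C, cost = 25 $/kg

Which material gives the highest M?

silicon nitride

Screen on constraints: σ_y ≥ 174 MPa; max service T ≥ 506 °C; cost ≤ 300 $/kg. Survivors: molybdenum, stainless steel, silicon nitride, alumina ceramic.
Normalizing units and computing the index:
  molybdenum: E = 331.6 GPa, ρ = 10270 kg/m³
  stainless steel: E = 197.2 GPa, ρ = 7913 kg/m³
  silicon nitride: E = 310.3 GPa, ρ = 3180 kg/m³
  alumina ceramic: E = 355.8 GPa, ρ = 3820 kg/m³
  silicon nitride: M = 2.13×10⁻³
  alumina ceramic: M = 1.85×10⁻³
  stainless steel: M = 0.736×10⁻³
  molybdenum: M = 0.674×10⁻³
Silicon nitride ranks first.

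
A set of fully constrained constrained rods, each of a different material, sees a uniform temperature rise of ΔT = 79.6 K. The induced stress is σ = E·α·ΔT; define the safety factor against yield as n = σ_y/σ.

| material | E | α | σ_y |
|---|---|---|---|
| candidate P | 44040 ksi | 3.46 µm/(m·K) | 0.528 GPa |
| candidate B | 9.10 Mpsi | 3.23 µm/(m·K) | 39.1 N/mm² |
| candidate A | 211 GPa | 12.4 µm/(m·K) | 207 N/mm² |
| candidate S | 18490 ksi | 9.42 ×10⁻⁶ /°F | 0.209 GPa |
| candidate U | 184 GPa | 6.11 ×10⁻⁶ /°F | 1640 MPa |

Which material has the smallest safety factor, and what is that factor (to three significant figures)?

With everything in SI (GPa, ×10⁻⁶/K, MPa):
  candidate P: E = 303.6, α = 3.46, σ_y = 528.0 → σ = 83.6 MPa, n = 6.31
  candidate B: E = 62.74, α = 3.23, σ_y = 39.10 → σ = 16.1 MPa, n = 2.42
  candidate A: E = 211.0, α = 12.4, σ_y = 207.0 → σ = 208 MPa, n = 0.994
  candidate S: E = 127.5, α = 17.0, σ_y = 209.0 → σ = 172 MPa, n = 1.21
  candidate U: E = 184.0, α = 11.0, σ_y = 1640 → σ = 161 MPa, n = 10.2
Candidate A has the lowest safety factor, n = 0.994.

candidate A, n = 0.994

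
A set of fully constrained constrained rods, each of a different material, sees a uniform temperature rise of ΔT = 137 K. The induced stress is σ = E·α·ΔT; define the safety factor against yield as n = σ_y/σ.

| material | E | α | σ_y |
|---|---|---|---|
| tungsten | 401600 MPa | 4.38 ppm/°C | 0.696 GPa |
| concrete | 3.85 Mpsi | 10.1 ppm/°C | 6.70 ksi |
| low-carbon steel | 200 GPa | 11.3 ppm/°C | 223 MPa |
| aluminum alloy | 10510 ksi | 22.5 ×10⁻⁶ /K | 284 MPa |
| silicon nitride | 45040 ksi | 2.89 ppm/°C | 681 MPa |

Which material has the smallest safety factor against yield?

low-carbon steel

In consistent units (E in GPa, α in ×10⁻⁶/K, σ_y in MPa):
  tungsten: E = 401.6, α = 4.38, σ_y = 696.0 → σ = 241 MPa, n = 2.89
  concrete: E = 26.54, α = 10.1, σ_y = 46.19 → σ = 36.7 MPa, n = 1.26
  low-carbon steel: E = 200.0, α = 11.3, σ_y = 223.0 → σ = 310 MPa, n = 0.720
  aluminum alloy: E = 72.46, α = 22.5, σ_y = 284.0 → σ = 223 MPa, n = 1.27
  silicon nitride: E = 310.5, α = 2.89, σ_y = 681.0 → σ = 123 MPa, n = 5.54
Smallest n: low-carbon steel with n = 0.720.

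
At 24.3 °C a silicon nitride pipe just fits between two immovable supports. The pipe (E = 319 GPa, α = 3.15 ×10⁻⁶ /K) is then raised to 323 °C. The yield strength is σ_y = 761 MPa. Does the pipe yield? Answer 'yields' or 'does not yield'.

ΔT = 298.7 K. Constrained thermal stress σ = E·α·ΔT = 319.0×10³ MPa × 3.15×10⁻⁶ × 298.7 = 300 MPa (compressive).
Compare to σ_y = 761 MPa: σ < σ_y, so it does not yield.

does not yield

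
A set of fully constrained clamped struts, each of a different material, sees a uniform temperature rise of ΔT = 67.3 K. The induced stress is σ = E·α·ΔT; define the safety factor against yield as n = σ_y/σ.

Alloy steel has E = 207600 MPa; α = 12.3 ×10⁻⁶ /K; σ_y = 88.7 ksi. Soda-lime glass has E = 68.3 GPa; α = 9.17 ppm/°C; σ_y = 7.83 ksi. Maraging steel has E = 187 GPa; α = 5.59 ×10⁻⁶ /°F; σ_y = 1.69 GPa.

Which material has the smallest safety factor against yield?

soda-lime glass

With everything in SI (GPa, ×10⁻⁶/K, MPa):
  alloy steel: E = 207.6, α = 12.3, σ_y = 611.6 → σ = 172 MPa, n = 3.56
  soda-lime glass: E = 68.30, α = 9.17, σ_y = 53.99 → σ = 42.2 MPa, n = 1.28
  maraging steel: E = 187.0, α = 10.1, σ_y = 1690 → σ = 127 MPa, n = 13.3
The minimum is soda-lime glass at n = 1.28.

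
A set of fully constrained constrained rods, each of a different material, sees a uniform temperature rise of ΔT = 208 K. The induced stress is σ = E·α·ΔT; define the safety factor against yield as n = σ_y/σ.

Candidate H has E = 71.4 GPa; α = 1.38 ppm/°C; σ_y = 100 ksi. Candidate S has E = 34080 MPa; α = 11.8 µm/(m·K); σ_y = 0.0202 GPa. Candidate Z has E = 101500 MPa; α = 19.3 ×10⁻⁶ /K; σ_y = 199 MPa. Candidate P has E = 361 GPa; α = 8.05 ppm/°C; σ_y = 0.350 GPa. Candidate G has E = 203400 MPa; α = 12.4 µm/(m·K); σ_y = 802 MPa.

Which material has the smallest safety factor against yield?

Per material, after unit conversion:
  candidate H: E = 71.40, α = 1.38, σ_y = 689.5 → σ = 20.5 MPa, n = 33.6
  candidate S: E = 34.08, α = 11.8, σ_y = 20.20 → σ = 83.6 MPa, n = 0.241
  candidate Z: E = 101.5, α = 19.3, σ_y = 199.0 → σ = 407 MPa, n = 0.488
  candidate P: E = 361.0, α = 8.05, σ_y = 350.0 → σ = 604 MPa, n = 0.579
  candidate G: E = 203.4, α = 12.4, σ_y = 802.0 → σ = 525 MPa, n = 1.53
The minimum is candidate S at n = 0.241.

candidate S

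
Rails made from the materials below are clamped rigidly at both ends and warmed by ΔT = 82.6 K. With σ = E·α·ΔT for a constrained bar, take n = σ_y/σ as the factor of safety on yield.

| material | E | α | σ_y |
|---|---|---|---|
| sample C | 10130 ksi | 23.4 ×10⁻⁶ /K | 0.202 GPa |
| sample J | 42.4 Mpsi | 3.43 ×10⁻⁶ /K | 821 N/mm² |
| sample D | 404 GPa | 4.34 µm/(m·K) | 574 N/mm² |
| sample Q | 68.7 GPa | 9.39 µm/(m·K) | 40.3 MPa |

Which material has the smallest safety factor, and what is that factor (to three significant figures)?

Per material, after unit conversion:
  sample C: E = 69.84, α = 23.4, σ_y = 202.0 → σ = 135 MPa, n = 1.50
  sample J: E = 292.3, α = 3.43, σ_y = 821.0 → σ = 82.8 MPa, n = 9.91
  sample D: E = 404.0, α = 4.34, σ_y = 574.0 → σ = 145 MPa, n = 3.96
  sample Q: E = 68.70, α = 9.39, σ_y = 40.30 → σ = 53.3 MPa, n = 0.756
Sample Q has the lowest safety factor, n = 0.756.

sample Q, n = 0.756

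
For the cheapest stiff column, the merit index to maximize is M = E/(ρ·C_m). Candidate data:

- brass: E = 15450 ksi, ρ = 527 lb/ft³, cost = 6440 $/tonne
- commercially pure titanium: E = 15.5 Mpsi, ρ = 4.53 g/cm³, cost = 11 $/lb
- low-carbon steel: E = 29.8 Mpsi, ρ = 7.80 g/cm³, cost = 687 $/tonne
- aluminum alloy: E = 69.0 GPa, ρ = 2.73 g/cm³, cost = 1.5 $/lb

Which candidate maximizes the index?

low-carbon steel

Normalizing units and computing the index:
  brass: E = 106.5 GPa, ρ = 8442 kg/m³, cost = 6.440 $/kg
  commercially pure titanium: E = 106.9 GPa, ρ = 4530 kg/m³, cost = 24.25 $/kg
  low-carbon steel: E = 205.5 GPa, ρ = 7800 kg/m³, cost = 0.6870 $/kg
  aluminum alloy: E = 69.00 GPa, ρ = 2730 kg/m³, cost = 3.307 $/kg
  low-carbon steel: M = 38.3 MN·m per $
  aluminum alloy: M = 7.64 MN·m per $
  brass: M = 1.96 MN·m per $
  commercially pure titanium: M = 0.973 MN·m per $
Low-carbon steel ranks first.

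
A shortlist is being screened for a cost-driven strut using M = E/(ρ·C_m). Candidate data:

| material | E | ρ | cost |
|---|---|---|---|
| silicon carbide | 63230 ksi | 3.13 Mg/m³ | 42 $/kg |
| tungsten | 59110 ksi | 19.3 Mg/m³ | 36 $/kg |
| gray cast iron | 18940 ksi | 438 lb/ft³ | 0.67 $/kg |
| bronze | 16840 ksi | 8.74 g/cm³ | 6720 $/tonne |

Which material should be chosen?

gray cast iron

Normalizing units and computing the index:
  silicon carbide: E = 436.0 GPa, ρ = 3130 kg/m³, cost = 42.00 $/kg
  tungsten: E = 407.5 GPa, ρ = 19300 kg/m³, cost = 36.00 $/kg
  gray cast iron: E = 130.6 GPa, ρ = 7016 kg/m³, cost = 0.6700 $/kg
  bronze: E = 116.1 GPa, ρ = 8740 kg/m³, cost = 6.720 $/kg
  gray cast iron: M = 27.8 MN·m per $
  silicon carbide: M = 3.32 MN·m per $
  bronze: M = 1.98 MN·m per $
  tungsten: M = 0.587 MN·m per $
The maximum is for gray cast iron.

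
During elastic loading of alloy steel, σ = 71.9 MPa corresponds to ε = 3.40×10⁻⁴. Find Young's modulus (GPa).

211 GPa

E = σ/ε = 71.9 MPa / 3.40×10⁻⁴ = 211500 MPa = 211 GPa.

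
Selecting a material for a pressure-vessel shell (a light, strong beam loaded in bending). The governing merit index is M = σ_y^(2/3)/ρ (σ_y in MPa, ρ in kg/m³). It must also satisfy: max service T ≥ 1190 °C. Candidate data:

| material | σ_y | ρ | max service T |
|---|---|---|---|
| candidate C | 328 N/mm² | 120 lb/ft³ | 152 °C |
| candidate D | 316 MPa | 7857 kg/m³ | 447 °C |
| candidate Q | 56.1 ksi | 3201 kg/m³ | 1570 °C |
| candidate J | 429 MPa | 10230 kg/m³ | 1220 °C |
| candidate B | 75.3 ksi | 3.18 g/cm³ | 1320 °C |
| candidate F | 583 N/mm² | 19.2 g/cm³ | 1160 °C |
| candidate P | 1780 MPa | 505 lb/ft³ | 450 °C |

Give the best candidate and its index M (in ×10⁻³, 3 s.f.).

Screen on constraints: max service T ≥ 1190 °C. Survivors: candidate Q, candidate J, candidate B.
Convert each candidate to consistent units, then evaluate M:
  candidate Q: σ_y = 386.8 MPa, ρ = 3201 kg/m³
  candidate J: σ_y = 429.0 MPa, ρ = 10230 kg/m³
  candidate B: σ_y = 519.2 MPa, ρ = 3180 kg/m³
  candidate B: M = 20.3×10⁻³
  candidate Q: M = 16.6×10⁻³
  candidate J: M = 5.56×10⁻³
Candidate B has the largest M.

candidate B, M = 20.3×10⁻³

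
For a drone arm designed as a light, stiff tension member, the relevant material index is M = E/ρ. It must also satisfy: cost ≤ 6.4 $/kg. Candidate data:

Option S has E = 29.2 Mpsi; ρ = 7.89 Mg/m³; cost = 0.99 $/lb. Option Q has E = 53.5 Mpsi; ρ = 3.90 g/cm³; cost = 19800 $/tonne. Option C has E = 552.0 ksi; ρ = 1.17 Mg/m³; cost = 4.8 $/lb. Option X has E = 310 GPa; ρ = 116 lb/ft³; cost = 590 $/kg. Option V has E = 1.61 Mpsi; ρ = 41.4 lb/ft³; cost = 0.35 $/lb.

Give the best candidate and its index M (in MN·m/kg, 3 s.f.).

Screen on constraints: cost ≤ 6.4 $/kg. Survivors: option S, option V.
After converting to SI:
  option S: E = 201.3 GPa, ρ = 7890 kg/m³
  option V: E = 11.10 GPa, ρ = 663.2 kg/m³
  option S: M = 25.5 MN·m/kg
  option V: M = 16.7 MN·m/kg
Option S ranks first.

option S, M = 25.5 MN·m/kg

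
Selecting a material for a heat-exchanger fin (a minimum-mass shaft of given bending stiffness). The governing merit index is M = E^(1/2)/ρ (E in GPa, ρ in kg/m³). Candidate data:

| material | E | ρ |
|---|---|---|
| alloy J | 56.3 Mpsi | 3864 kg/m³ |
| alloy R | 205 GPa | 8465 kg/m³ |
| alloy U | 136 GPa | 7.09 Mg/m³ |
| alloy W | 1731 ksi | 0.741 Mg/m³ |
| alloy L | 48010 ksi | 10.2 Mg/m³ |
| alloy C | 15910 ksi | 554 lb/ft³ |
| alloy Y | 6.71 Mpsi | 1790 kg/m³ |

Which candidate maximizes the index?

Putting every candidate on a common basis:
  alloy J: E = 388.2 GPa, ρ = 3864 kg/m³
  alloy R: E = 205.0 GPa, ρ = 8465 kg/m³
  alloy U: E = 136.0 GPa, ρ = 7090 kg/m³
  alloy W: E = 11.93 GPa, ρ = 741.0 kg/m³
  alloy L: E = 331.0 GPa, ρ = 10200 kg/m³
  alloy C: E = 109.7 GPa, ρ = 8874 kg/m³
  alloy Y: E = 46.26 GPa, ρ = 1790 kg/m³
  alloy J: M = 5.10×10⁻³
  alloy W: M = 4.66×10⁻³
  alloy Y: M = 3.80×10⁻³
  alloy L: M = 1.78×10⁻³
  alloy R: M = 1.69×10⁻³
  alloy U: M = 1.64×10⁻³
  alloy C: M = 1.18×10⁻³
Highest index: alloy J.

alloy J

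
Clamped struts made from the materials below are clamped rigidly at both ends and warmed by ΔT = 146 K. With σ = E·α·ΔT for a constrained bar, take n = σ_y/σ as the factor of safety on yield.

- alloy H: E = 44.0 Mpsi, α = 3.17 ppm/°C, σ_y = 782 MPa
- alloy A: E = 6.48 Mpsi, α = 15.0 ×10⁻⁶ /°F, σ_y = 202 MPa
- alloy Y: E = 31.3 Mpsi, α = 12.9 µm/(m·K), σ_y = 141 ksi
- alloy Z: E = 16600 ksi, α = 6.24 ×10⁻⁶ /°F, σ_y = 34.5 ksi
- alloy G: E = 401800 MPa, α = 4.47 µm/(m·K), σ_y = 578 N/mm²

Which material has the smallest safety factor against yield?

With everything in SI (GPa, ×10⁻⁶/K, MPa):
  alloy H: E = 303.4, α = 3.17, σ_y = 782.0 → σ = 140 MPa, n = 5.57
  alloy A: E = 44.68, α = 27.0, σ_y = 202.0 → σ = 176 MPa, n = 1.15
  alloy Y: E = 215.8, α = 12.9, σ_y = 972.2 → σ = 406 MPa, n = 2.39
  alloy Z: E = 114.5, α = 11.2, σ_y = 237.9 → σ = 188 MPa, n = 1.27
  alloy G: E = 401.8, α = 4.47, σ_y = 578.0 → σ = 262 MPa, n = 2.20
Smallest n: alloy A with n = 1.15.

alloy A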